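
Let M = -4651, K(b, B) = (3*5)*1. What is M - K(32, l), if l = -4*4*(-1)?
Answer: -4666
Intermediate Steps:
l = 16 (l = -16*(-1) = 16)
K(b, B) = 15 (K(b, B) = 15*1 = 15)
M - K(32, l) = -4651 - 1*15 = -4651 - 15 = -4666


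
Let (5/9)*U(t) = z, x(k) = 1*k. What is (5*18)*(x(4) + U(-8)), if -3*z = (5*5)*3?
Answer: -3690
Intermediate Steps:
x(k) = k
z = -25 (z = -5*5*3/3 = -25*3/3 = -1/3*75 = -25)
U(t) = -45 (U(t) = (9/5)*(-25) = -45)
(5*18)*(x(4) + U(-8)) = (5*18)*(4 - 45) = 90*(-41) = -3690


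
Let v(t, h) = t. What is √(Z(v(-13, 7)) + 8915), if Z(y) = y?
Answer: √8902 ≈ 94.350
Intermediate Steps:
√(Z(v(-13, 7)) + 8915) = √(-13 + 8915) = √8902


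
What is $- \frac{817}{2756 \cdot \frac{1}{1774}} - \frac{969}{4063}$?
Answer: $- \frac{173276827}{329342} \approx -526.13$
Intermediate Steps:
$- \frac{817}{2756 \cdot \frac{1}{1774}} - \frac{969}{4063} = - \frac{817}{2756 \cdot \frac{1}{1774}} - \frac{57}{239} = - \frac{817}{\frac{1378}{887}} - \frac{57}{239} = \left(-817\right) \frac{887}{1378} - \frac{57}{239} = - \frac{724679}{1378} - \frac{57}{239} = - \frac{173276827}{329342}$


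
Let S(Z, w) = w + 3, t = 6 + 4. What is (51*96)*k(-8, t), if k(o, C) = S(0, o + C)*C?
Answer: 244800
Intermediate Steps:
t = 10
S(Z, w) = 3 + w
k(o, C) = C*(3 + C + o) (k(o, C) = (3 + (o + C))*C = (3 + (C + o))*C = (3 + C + o)*C = C*(3 + C + o))
(51*96)*k(-8, t) = (51*96)*(10*(3 + 10 - 8)) = 4896*(10*5) = 4896*50 = 244800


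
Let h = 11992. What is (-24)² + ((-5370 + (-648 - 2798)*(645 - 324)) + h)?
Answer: -1098968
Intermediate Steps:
(-24)² + ((-5370 + (-648 - 2798)*(645 - 324)) + h) = (-24)² + ((-5370 + (-648 - 2798)*(645 - 324)) + 11992) = 576 + ((-5370 - 3446*321) + 11992) = 576 + ((-5370 - 1106166) + 11992) = 576 + (-1111536 + 11992) = 576 - 1099544 = -1098968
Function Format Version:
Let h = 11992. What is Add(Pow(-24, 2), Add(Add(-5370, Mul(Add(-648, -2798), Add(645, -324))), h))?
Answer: -1098968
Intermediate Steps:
Add(Pow(-24, 2), Add(Add(-5370, Mul(Add(-648, -2798), Add(645, -324))), h)) = Add(Pow(-24, 2), Add(Add(-5370, Mul(Add(-648, -2798), Add(645, -324))), 11992)) = Add(576, Add(Add(-5370, Mul(-3446, 321)), 11992)) = Add(576, Add(Add(-5370, -1106166), 11992)) = Add(576, Add(-1111536, 11992)) = Add(576, -1099544) = -1098968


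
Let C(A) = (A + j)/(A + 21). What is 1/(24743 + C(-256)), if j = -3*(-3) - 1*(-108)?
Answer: 235/5814744 ≈ 4.0415e-5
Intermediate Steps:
j = 117 (j = 9 + 108 = 117)
C(A) = (117 + A)/(21 + A) (C(A) = (A + 117)/(A + 21) = (117 + A)/(21 + A))
1/(24743 + C(-256)) = 1/(24743 + (117 - 256)/(21 - 256)) = 1/(24743 - 139/(-235)) = 1/(24743 - 1/235*(-139)) = 1/(24743 + 139/235) = 1/(5814744/235) = 235/5814744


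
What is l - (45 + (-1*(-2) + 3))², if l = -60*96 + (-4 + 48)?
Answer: -8216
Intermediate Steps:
l = -5716 (l = -5760 + 44 = -5716)
l - (45 + (-1*(-2) + 3))² = -5716 - (45 + (-1*(-2) + 3))² = -5716 - (45 + (2 + 3))² = -5716 - (45 + 5)² = -5716 - 1*50² = -5716 - 1*2500 = -5716 - 2500 = -8216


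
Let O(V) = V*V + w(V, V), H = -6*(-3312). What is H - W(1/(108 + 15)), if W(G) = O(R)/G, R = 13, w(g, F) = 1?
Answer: -1038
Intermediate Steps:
H = 19872
O(V) = 1 + V² (O(V) = V*V + 1 = V² + 1 = 1 + V²)
W(G) = 170/G (W(G) = (1 + 13²)/G = (1 + 169)/G = 170/G)
H - W(1/(108 + 15)) = 19872 - 170/(1/(108 + 15)) = 19872 - 170/(1/123) = 19872 - 170/1/123 = 19872 - 170*123 = 19872 - 1*20910 = 19872 - 20910 = -1038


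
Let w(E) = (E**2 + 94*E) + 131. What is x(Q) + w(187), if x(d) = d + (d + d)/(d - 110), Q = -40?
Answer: 789578/15 ≈ 52639.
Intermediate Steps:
w(E) = 131 + E**2 + 94*E
x(d) = d + 2*d/(-110 + d) (x(d) = d + (2*d)/(-110 + d) = d + 2*d/(-110 + d))
x(Q) + w(187) = -40*(-108 - 40)/(-110 - 40) + (131 + 187**2 + 94*187) = -40*(-148)/(-150) + (131 + 34969 + 17578) = -40*(-1/150)*(-148) + 52678 = -592/15 + 52678 = 789578/15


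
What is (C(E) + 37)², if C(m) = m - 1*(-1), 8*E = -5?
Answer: 89401/64 ≈ 1396.9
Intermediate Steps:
E = -5/8 (E = (⅛)*(-5) = -5/8 ≈ -0.62500)
C(m) = 1 + m (C(m) = m + 1 = 1 + m)
(C(E) + 37)² = ((1 - 5/8) + 37)² = (3/8 + 37)² = (299/8)² = 89401/64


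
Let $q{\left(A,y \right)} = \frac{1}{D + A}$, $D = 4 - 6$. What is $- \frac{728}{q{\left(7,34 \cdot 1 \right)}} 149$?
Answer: $-542360$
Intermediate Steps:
$D = -2$ ($D = 4 - 6 = -2$)
$q{\left(A,y \right)} = \frac{1}{-2 + A}$
$- \frac{728}{q{\left(7,34 \cdot 1 \right)}} 149 = - \frac{728}{\frac{1}{-2 + 7}} \cdot 149 = - \frac{728}{\frac{1}{5}} \cdot 149 = - 728 \frac{1}{\frac{1}{5}} \cdot 149 = \left(-728\right) 5 \cdot 149 = \left(-3640\right) 149 = -542360$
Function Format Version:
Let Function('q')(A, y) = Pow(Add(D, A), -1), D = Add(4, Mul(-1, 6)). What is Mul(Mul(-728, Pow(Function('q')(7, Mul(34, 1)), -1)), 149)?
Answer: -542360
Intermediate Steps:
D = -2 (D = Add(4, -6) = -2)
Function('q')(A, y) = Pow(Add(-2, A), -1)
Mul(Mul(-728, Pow(Function('q')(7, Mul(34, 1)), -1)), 149) = Mul(Mul(-728, Pow(Pow(Add(-2, 7), -1), -1)), 149) = Mul(Mul(-728, Pow(Pow(5, -1), -1)), 149) = Mul(Mul(-728, Pow(Rational(1, 5), -1)), 149) = Mul(Mul(-728, 5), 149) = Mul(-3640, 149) = -542360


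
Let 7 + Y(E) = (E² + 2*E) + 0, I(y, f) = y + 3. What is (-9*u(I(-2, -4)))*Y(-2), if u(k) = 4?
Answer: 252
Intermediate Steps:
I(y, f) = 3 + y
Y(E) = -7 + E² + 2*E (Y(E) = -7 + ((E² + 2*E) + 0) = -7 + (E² + 2*E) = -7 + E² + 2*E)
(-9*u(I(-2, -4)))*Y(-2) = (-9*4)*(-7 + (-2)² + 2*(-2)) = -36*(-7 + 4 - 4) = -36*(-7) = 252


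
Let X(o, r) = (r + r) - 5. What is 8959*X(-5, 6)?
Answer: 62713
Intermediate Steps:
X(o, r) = -5 + 2*r (X(o, r) = 2*r - 5 = -5 + 2*r)
8959*X(-5, 6) = 8959*(-5 + 2*6) = 8959*(-5 + 12) = 8959*7 = 62713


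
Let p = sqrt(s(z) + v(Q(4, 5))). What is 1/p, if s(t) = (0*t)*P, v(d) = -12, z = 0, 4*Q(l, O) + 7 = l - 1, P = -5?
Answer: -I*sqrt(3)/6 ≈ -0.28868*I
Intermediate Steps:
Q(l, O) = -2 + l/4 (Q(l, O) = -7/4 + (l - 1)/4 = -7/4 + (-1 + l)/4 = -7/4 + (-1/4 + l/4) = -2 + l/4)
s(t) = 0 (s(t) = (0*t)*(-5) = 0*(-5) = 0)
p = 2*I*sqrt(3) (p = sqrt(0 - 12) = sqrt(-12) = 2*I*sqrt(3) ≈ 3.4641*I)
1/p = 1/(2*I*sqrt(3)) = -I*sqrt(3)/6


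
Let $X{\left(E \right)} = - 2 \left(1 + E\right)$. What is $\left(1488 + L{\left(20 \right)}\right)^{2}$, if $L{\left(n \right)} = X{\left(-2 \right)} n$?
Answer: $2334784$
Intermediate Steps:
$X{\left(E \right)} = -2 - 2 E$
$L{\left(n \right)} = 2 n$ ($L{\left(n \right)} = \left(-2 - -4\right) n = \left(-2 + 4\right) n = 2 n$)
$\left(1488 + L{\left(20 \right)}\right)^{2} = \left(1488 + 2 \cdot 20\right)^{2} = \left(1488 + 40\right)^{2} = 1528^{2} = 2334784$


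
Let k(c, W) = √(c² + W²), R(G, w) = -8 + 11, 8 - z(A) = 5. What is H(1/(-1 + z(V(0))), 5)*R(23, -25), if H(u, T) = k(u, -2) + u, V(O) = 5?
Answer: 3/2 + 3*√17/2 ≈ 7.6847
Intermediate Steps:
z(A) = 3 (z(A) = 8 - 1*5 = 8 - 5 = 3)
R(G, w) = 3
k(c, W) = √(W² + c²)
H(u, T) = u + √(4 + u²) (H(u, T) = √((-2)² + u²) + u = √(4 + u²) + u = u + √(4 + u²))
H(1/(-1 + z(V(0))), 5)*R(23, -25) = (1/(-1 + 3) + √(4 + (1/(-1 + 3))²))*3 = (1/2 + √(4 + (1/2)²))*3 = (½ + √(4 + (½)²))*3 = (½ + √(4 + ¼))*3 = (½ + √(17/4))*3 = (½ + √17/2)*3 = 3/2 + 3*√17/2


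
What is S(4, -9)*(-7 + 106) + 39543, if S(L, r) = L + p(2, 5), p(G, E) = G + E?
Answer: 40632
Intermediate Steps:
p(G, E) = E + G
S(L, r) = 7 + L (S(L, r) = L + (5 + 2) = L + 7 = 7 + L)
S(4, -9)*(-7 + 106) + 39543 = (7 + 4)*(-7 + 106) + 39543 = 11*99 + 39543 = 1089 + 39543 = 40632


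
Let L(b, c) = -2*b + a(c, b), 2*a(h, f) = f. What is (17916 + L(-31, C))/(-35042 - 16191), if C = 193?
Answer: -35925/102466 ≈ -0.35060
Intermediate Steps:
a(h, f) = f/2
L(b, c) = -3*b/2 (L(b, c) = -2*b + b/2 = -3*b/2)
(17916 + L(-31, C))/(-35042 - 16191) = (17916 - 3/2*(-31))/(-35042 - 16191) = (17916 + 93/2)/(-51233) = (35925/2)*(-1/51233) = -35925/102466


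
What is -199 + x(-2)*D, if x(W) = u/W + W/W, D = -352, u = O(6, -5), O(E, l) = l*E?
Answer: -5831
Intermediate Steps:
O(E, l) = E*l
u = -30 (u = 6*(-5) = -30)
x(W) = 1 - 30/W (x(W) = -30/W + W/W = -30/W + 1 = 1 - 30/W)
-199 + x(-2)*D = -199 + ((-30 - 2)/(-2))*(-352) = -199 - ½*(-32)*(-352) = -199 + 16*(-352) = -199 - 5632 = -5831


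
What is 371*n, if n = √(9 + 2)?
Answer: 371*√11 ≈ 1230.5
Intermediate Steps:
n = √11 ≈ 3.3166
371*n = 371*√11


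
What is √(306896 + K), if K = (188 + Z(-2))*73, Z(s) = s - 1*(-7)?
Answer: 3*√35665 ≈ 566.56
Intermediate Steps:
Z(s) = 7 + s (Z(s) = s + 7 = 7 + s)
K = 14089 (K = (188 + (7 - 2))*73 = (188 + 5)*73 = 193*73 = 14089)
√(306896 + K) = √(306896 + 14089) = √320985 = 3*√35665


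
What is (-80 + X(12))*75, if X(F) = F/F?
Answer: -5925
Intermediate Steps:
X(F) = 1
(-80 + X(12))*75 = (-80 + 1)*75 = -79*75 = -5925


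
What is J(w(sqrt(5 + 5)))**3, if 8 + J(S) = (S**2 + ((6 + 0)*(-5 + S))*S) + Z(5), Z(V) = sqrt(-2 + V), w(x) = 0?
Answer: (-8 + sqrt(3))**3 ≈ -246.25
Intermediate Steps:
J(S) = -8 + sqrt(3) + S**2 + S*(-30 + 6*S) (J(S) = -8 + ((S**2 + ((6 + 0)*(-5 + S))*S) + sqrt(-2 + 5)) = -8 + ((S**2 + (6*(-5 + S))*S) + sqrt(3)) = -8 + ((S**2 + (-30 + 6*S)*S) + sqrt(3)) = -8 + ((S**2 + S*(-30 + 6*S)) + sqrt(3)) = -8 + (sqrt(3) + S**2 + S*(-30 + 6*S)) = -8 + sqrt(3) + S**2 + S*(-30 + 6*S))
J(w(sqrt(5 + 5)))**3 = (-8 + sqrt(3) - 30*0 + 7*0**2)**3 = (-8 + sqrt(3) + 0 + 7*0)**3 = (-8 + sqrt(3) + 0 + 0)**3 = (-8 + sqrt(3))**3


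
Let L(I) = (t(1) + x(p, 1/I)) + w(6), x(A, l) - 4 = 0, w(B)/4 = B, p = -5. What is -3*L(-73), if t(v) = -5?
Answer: -69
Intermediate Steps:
w(B) = 4*B
x(A, l) = 4 (x(A, l) = 4 + 0 = 4)
L(I) = 23 (L(I) = (-5 + 4) + 4*6 = -1 + 24 = 23)
-3*L(-73) = -3*23 = -69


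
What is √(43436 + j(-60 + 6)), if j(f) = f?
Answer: √43382 ≈ 208.28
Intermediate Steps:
√(43436 + j(-60 + 6)) = √(43436 + (-60 + 6)) = √(43436 - 54) = √43382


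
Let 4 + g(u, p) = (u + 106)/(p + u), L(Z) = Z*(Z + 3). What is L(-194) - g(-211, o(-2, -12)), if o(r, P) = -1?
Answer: 7856191/212 ≈ 37058.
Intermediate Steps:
L(Z) = Z*(3 + Z)
g(u, p) = -4 + (106 + u)/(p + u) (g(u, p) = -4 + (u + 106)/(p + u) = -4 + (106 + u)/(p + u))
L(-194) - g(-211, o(-2, -12)) = -194*(3 - 194) - (106 - 4*(-1) - 3*(-211))/(-1 - 211) = -194*(-191) - (106 + 4 + 633)/(-212) = 37054 - (-1)*743/212 = 37054 - 1*(-743/212) = 37054 + 743/212 = 7856191/212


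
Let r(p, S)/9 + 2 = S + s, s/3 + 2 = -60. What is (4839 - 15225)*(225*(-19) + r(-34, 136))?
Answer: 49260798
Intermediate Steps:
s = -186 (s = -6 + 3*(-60) = -6 - 180 = -186)
r(p, S) = -1692 + 9*S (r(p, S) = -18 + 9*(S - 186) = -18 + 9*(-186 + S) = -18 + (-1674 + 9*S) = -1692 + 9*S)
(4839 - 15225)*(225*(-19) + r(-34, 136)) = (4839 - 15225)*(225*(-19) + (-1692 + 9*136)) = -10386*(-4275 + (-1692 + 1224)) = -10386*(-4275 - 468) = -10386*(-4743) = 49260798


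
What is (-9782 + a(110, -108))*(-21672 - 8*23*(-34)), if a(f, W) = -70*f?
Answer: 269502512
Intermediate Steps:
(-9782 + a(110, -108))*(-21672 - 8*23*(-34)) = (-9782 - 70*110)*(-21672 - 8*23*(-34)) = (-9782 - 7700)*(-21672 - 184*(-34)) = -17482*(-21672 + 6256) = -17482*(-15416) = 269502512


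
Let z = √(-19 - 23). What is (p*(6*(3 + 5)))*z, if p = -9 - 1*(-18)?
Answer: 432*I*√42 ≈ 2799.7*I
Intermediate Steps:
z = I*√42 (z = √(-42) = I*√42 ≈ 6.4807*I)
p = 9 (p = -9 + 18 = 9)
(p*(6*(3 + 5)))*z = (9*(6*(3 + 5)))*(I*√42) = (9*(6*8))*(I*√42) = (9*48)*(I*√42) = 432*(I*√42) = 432*I*√42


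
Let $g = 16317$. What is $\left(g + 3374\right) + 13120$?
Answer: $32811$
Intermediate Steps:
$\left(g + 3374\right) + 13120 = \left(16317 + 3374\right) + 13120 = 19691 + 13120 = 32811$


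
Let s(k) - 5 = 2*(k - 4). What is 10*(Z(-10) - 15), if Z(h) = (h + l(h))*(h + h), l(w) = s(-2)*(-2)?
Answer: -950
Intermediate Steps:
s(k) = -3 + 2*k (s(k) = 5 + 2*(k - 4) = 5 + 2*(-4 + k) = 5 + (-8 + 2*k) = -3 + 2*k)
l(w) = 14 (l(w) = (-3 + 2*(-2))*(-2) = (-3 - 4)*(-2) = -7*(-2) = 14)
Z(h) = 2*h*(14 + h) (Z(h) = (h + 14)*(h + h) = (14 + h)*(2*h) = 2*h*(14 + h))
10*(Z(-10) - 15) = 10*(2*(-10)*(14 - 10) - 15) = 10*(2*(-10)*4 - 15) = 10*(-80 - 15) = 10*(-95) = -950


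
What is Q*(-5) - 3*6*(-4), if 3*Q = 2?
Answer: 206/3 ≈ 68.667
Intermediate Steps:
Q = ⅔ (Q = (⅓)*2 = ⅔ ≈ 0.66667)
Q*(-5) - 3*6*(-4) = (⅔)*(-5) - 3*6*(-4) = -10/3 - 18*(-4) = -10/3 + 72 = 206/3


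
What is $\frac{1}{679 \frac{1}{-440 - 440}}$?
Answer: $- \frac{880}{679} \approx -1.296$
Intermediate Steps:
$\frac{1}{679 \frac{1}{-440 - 440}} = \frac{1}{679 \frac{1}{-880}} = \frac{1}{679 \left(- \frac{1}{880}\right)} = \frac{1}{- \frac{679}{880}} = - \frac{880}{679}$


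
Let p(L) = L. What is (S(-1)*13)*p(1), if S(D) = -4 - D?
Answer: -39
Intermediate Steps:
(S(-1)*13)*p(1) = ((-4 - 1*(-1))*13)*1 = ((-4 + 1)*13)*1 = -3*13*1 = -39*1 = -39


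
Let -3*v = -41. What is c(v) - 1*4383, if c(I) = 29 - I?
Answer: -13103/3 ≈ -4367.7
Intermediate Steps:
v = 41/3 (v = -⅓*(-41) = 41/3 ≈ 13.667)
c(v) - 1*4383 = (29 - 1*41/3) - 1*4383 = (29 - 41/3) - 4383 = 46/3 - 4383 = -13103/3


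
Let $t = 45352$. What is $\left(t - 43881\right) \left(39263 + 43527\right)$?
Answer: $121784090$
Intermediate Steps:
$\left(t - 43881\right) \left(39263 + 43527\right) = \left(45352 - 43881\right) \left(39263 + 43527\right) = 1471 \cdot 82790 = 121784090$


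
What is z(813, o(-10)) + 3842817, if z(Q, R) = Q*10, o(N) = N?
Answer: 3850947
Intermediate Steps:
z(Q, R) = 10*Q
z(813, o(-10)) + 3842817 = 10*813 + 3842817 = 8130 + 3842817 = 3850947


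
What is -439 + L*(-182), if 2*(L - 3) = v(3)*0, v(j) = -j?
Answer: -985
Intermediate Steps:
L = 3 (L = 3 + (-1*3*0)/2 = 3 + (-3*0)/2 = 3 + (½)*0 = 3 + 0 = 3)
-439 + L*(-182) = -439 + 3*(-182) = -439 - 546 = -985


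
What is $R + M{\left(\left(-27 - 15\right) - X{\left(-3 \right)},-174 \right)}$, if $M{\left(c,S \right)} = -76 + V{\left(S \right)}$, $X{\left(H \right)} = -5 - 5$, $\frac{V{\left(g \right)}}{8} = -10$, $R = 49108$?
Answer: $48952$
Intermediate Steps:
$V{\left(g \right)} = -80$ ($V{\left(g \right)} = 8 \left(-10\right) = -80$)
$X{\left(H \right)} = -10$
$M{\left(c,S \right)} = -156$ ($M{\left(c,S \right)} = -76 - 80 = -156$)
$R + M{\left(\left(-27 - 15\right) - X{\left(-3 \right)},-174 \right)} = 49108 - 156 = 48952$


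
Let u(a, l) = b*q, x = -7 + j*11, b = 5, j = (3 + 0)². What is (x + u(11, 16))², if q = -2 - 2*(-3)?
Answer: 12544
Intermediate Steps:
j = 9 (j = 3² = 9)
q = 4 (q = -2 + 6 = 4)
x = 92 (x = -7 + 9*11 = -7 + 99 = 92)
u(a, l) = 20 (u(a, l) = 5*4 = 20)
(x + u(11, 16))² = (92 + 20)² = 112² = 12544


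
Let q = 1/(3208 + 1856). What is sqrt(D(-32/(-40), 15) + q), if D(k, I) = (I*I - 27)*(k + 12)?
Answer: sqrt(406202512290)/12660 ≈ 50.343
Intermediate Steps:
D(k, I) = (-27 + I**2)*(12 + k) (D(k, I) = (I**2 - 27)*(12 + k) = (-27 + I**2)*(12 + k))
q = 1/5064 ≈ 0.00019747
sqrt(D(-32/(-40), 15) + q) = sqrt((-324 - (-864)/(-40) + 12*15**2 - 32/(-40)*15**2) + 1/5064) = sqrt((-324 - (-864)*(-1)/40 + 12*225 - 32*(-1/40)*225) + 1/5064) = sqrt((-324 - 27*4/5 + 2700 + (4/5)*225) + 1/5064) = sqrt((-324 - 108/5 + 2700 + 180) + 1/5064) = sqrt(12672/5 + 1/5064) = sqrt(64171013/25320) = sqrt(406202512290)/12660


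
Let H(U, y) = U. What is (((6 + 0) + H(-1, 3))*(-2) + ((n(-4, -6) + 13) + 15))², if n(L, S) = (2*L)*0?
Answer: 324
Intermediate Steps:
n(L, S) = 0
(((6 + 0) + H(-1, 3))*(-2) + ((n(-4, -6) + 13) + 15))² = (((6 + 0) - 1)*(-2) + ((0 + 13) + 15))² = ((6 - 1)*(-2) + (13 + 15))² = (5*(-2) + 28)² = (-10 + 28)² = 18² = 324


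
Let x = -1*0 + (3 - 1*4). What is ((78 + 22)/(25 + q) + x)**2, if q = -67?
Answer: 5041/441 ≈ 11.431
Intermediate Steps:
x = -1 (x = 0 + (3 - 4) = 0 - 1 = -1)
((78 + 22)/(25 + q) + x)**2 = ((78 + 22)/(25 - 67) - 1)**2 = (100/(-42) - 1)**2 = (100*(-1/42) - 1)**2 = (-50/21 - 1)**2 = (-71/21)**2 = 5041/441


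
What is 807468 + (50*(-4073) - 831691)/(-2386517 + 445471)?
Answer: 1567333566869/1941046 ≈ 8.0747e+5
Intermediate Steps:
807468 + (50*(-4073) - 831691)/(-2386517 + 445471) = 807468 + (-203650 - 831691)/(-1941046) = 807468 - 1035341*(-1/1941046) = 807468 + 1035341/1941046 = 1567333566869/1941046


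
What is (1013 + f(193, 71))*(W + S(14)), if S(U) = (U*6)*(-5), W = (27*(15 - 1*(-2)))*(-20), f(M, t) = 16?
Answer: -9878400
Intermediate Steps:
W = -9180 (W = (27*(15 + 2))*(-20) = (27*17)*(-20) = 459*(-20) = -9180)
S(U) = -30*U (S(U) = (6*U)*(-5) = -30*U)
(1013 + f(193, 71))*(W + S(14)) = (1013 + 16)*(-9180 - 30*14) = 1029*(-9180 - 420) = 1029*(-9600) = -9878400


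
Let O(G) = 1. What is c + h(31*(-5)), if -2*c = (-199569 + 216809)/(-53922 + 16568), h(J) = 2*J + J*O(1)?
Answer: -8680495/18677 ≈ -464.77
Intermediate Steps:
h(J) = 3*J (h(J) = 2*J + J*1 = 2*J + J = 3*J)
c = 4310/18677 (c = -(-199569 + 216809)/(2*(-53922 + 16568)) = -8620/(-37354) = -8620*(-1)/37354 = -½*(-8620/18677) = 4310/18677 ≈ 0.23077)
c + h(31*(-5)) = 4310/18677 + 3*(31*(-5)) = 4310/18677 + 3*(-155) = 4310/18677 - 465 = -8680495/18677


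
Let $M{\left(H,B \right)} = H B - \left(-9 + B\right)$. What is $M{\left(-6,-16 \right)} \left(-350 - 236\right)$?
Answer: $-70906$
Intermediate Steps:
$M{\left(H,B \right)} = 9 - B + B H$ ($M{\left(H,B \right)} = B H - \left(-9 + B\right) = 9 - B + B H$)
$M{\left(-6,-16 \right)} \left(-350 - 236\right) = \left(9 - -16 - -96\right) \left(-350 - 236\right) = \left(9 + 16 + 96\right) \left(-586\right) = 121 \left(-586\right) = -70906$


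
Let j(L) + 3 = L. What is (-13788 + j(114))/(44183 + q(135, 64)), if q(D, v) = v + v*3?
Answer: -4559/14813 ≈ -0.30777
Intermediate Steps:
q(D, v) = 4*v (q(D, v) = v + 3*v = 4*v)
j(L) = -3 + L
(-13788 + j(114))/(44183 + q(135, 64)) = (-13788 + (-3 + 114))/(44183 + 4*64) = (-13788 + 111)/(44183 + 256) = -13677/44439 = -13677*1/44439 = -4559/14813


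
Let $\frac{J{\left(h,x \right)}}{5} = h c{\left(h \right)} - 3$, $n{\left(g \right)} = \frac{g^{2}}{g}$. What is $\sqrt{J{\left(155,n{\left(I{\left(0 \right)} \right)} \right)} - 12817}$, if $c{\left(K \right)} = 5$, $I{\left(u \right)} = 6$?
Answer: $13 i \sqrt{53} \approx 94.641 i$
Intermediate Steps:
$n{\left(g \right)} = g$
$J{\left(h,x \right)} = -15 + 25 h$ ($J{\left(h,x \right)} = 5 \left(h 5 - 3\right) = 5 \left(5 h - 3\right) = 5 \left(-3 + 5 h\right) = -15 + 25 h$)
$\sqrt{J{\left(155,n{\left(I{\left(0 \right)} \right)} \right)} - 12817} = \sqrt{\left(-15 + 25 \cdot 155\right) - 12817} = \sqrt{\left(-15 + 3875\right) - 12817} = \sqrt{3860 - 12817} = \sqrt{-8957} = 13 i \sqrt{53}$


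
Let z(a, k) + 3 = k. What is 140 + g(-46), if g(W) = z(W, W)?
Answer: 91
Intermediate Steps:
z(a, k) = -3 + k
g(W) = -3 + W
140 + g(-46) = 140 + (-3 - 46) = 140 - 49 = 91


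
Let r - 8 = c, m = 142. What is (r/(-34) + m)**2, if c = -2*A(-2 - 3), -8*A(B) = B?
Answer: 371911225/18496 ≈ 20108.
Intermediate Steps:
A(B) = -B/8
c = -5/4 (c = -(-1)*(-2 - 3)/4 = -(-1)*(-5)/4 = -2*5/8 = -5/4 ≈ -1.2500)
r = 27/4 (r = 8 - 5/4 = 27/4 ≈ 6.7500)
(r/(-34) + m)**2 = ((27/4)/(-34) + 142)**2 = ((27/4)*(-1/34) + 142)**2 = (-27/136 + 142)**2 = (19285/136)**2 = 371911225/18496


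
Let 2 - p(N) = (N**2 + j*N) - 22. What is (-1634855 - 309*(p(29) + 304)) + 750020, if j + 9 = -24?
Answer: -1022031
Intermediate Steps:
j = -33 (j = -9 - 24 = -33)
p(N) = 24 - N**2 + 33*N (p(N) = 2 - ((N**2 - 33*N) - 22) = 2 - (-22 + N**2 - 33*N) = 2 + (22 - N**2 + 33*N) = 24 - N**2 + 33*N)
(-1634855 - 309*(p(29) + 304)) + 750020 = (-1634855 - 309*((24 - 1*29**2 + 33*29) + 304)) + 750020 = (-1634855 - 309*((24 - 1*841 + 957) + 304)) + 750020 = (-1634855 - 309*((24 - 841 + 957) + 304)) + 750020 = (-1634855 - 309*(140 + 304)) + 750020 = (-1634855 - 309*444) + 750020 = (-1634855 - 137196) + 750020 = -1772051 + 750020 = -1022031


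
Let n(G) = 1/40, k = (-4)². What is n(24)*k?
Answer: ⅖ ≈ 0.40000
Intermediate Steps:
k = 16
n(G) = 1/40
n(24)*k = (1/40)*16 = ⅖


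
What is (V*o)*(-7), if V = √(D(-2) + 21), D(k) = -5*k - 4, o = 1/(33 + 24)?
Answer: -7*√3/19 ≈ -0.63812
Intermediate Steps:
o = 1/57 ≈ 0.017544
D(k) = -4 - 5*k
V = 3*√3 (V = √((-4 - 5*(-2)) + 21) = √((-4 + 10) + 21) = √(6 + 21) = √27 = 3*√3 ≈ 5.1962)
(V*o)*(-7) = ((3*√3)*(1/57))*(-7) = (√3/19)*(-7) = -7*√3/19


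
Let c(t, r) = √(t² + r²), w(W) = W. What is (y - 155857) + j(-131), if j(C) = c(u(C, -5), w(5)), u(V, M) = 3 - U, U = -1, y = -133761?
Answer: -289618 + √41 ≈ -2.8961e+5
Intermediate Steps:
u(V, M) = 4 (u(V, M) = 3 - 1*(-1) = 3 + 1 = 4)
c(t, r) = √(r² + t²)
j(C) = √41 (j(C) = √(5² + 4²) = √(25 + 16) = √41)
(y - 155857) + j(-131) = (-133761 - 155857) + √41 = -289618 + √41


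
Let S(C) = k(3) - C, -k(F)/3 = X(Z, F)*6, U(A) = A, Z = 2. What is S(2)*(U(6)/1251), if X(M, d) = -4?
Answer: 140/417 ≈ 0.33573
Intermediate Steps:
k(F) = 72 (k(F) = -(-12)*6 = -3*(-24) = 72)
S(C) = 72 - C
S(2)*(U(6)/1251) = (72 - 1*2)*(6/1251) = (72 - 2)*(6*(1/1251)) = 70*(2/417) = 140/417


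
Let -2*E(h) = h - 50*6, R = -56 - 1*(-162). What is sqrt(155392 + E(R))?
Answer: sqrt(155489) ≈ 394.32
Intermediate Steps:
R = 106 (R = -56 + 162 = 106)
E(h) = 150 - h/2 (E(h) = -(h - 50*6)/2 = -(h - 300)/2 = -(-300 + h)/2 = 150 - h/2)
sqrt(155392 + E(R)) = sqrt(155392 + (150 - 1/2*106)) = sqrt(155392 + (150 - 53)) = sqrt(155392 + 97) = sqrt(155489)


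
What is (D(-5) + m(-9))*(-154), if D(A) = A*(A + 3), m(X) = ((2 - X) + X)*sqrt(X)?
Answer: -1540 - 924*I ≈ -1540.0 - 924.0*I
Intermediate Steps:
m(X) = 2*sqrt(X)
D(A) = A*(3 + A)
(D(-5) + m(-9))*(-154) = (-5*(3 - 5) + 2*sqrt(-9))*(-154) = (-5*(-2) + 2*(3*I))*(-154) = (10 + 6*I)*(-154) = -1540 - 924*I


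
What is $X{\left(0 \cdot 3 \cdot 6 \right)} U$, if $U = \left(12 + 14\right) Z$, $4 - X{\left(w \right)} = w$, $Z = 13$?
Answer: $1352$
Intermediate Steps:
$X{\left(w \right)} = 4 - w$
$U = 338$ ($U = \left(12 + 14\right) 13 = 26 \cdot 13 = 338$)
$X{\left(0 \cdot 3 \cdot 6 \right)} U = \left(4 - 0 \cdot 3 \cdot 6\right) 338 = \left(4 - 0 \cdot 6\right) 338 = \left(4 - 0\right) 338 = \left(4 + 0\right) 338 = 4 \cdot 338 = 1352$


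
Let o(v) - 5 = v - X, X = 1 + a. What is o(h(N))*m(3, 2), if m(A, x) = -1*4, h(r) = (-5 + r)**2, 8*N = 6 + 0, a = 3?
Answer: -305/4 ≈ -76.250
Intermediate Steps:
N = 3/4 (N = (6 + 0)/8 = (1/8)*6 = 3/4 ≈ 0.75000)
X = 4 (X = 1 + 3 = 4)
o(v) = 1 + v (o(v) = 5 + (v - 1*4) = 5 + (v - 4) = 5 + (-4 + v) = 1 + v)
m(A, x) = -4
o(h(N))*m(3, 2) = (1 + (-5 + 3/4)**2)*(-4) = (1 + (-17/4)**2)*(-4) = (1 + 289/16)*(-4) = (305/16)*(-4) = -305/4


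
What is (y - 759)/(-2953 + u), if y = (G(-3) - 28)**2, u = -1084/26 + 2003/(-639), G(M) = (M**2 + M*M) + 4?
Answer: 6005961/24902948 ≈ 0.24117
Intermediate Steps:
G(M) = 4 + 2*M**2 (G(M) = (M**2 + M**2) + 4 = 2*M**2 + 4 = 4 + 2*M**2)
u = -372377/8307 (u = -1084*1/26 + 2003*(-1/639) = -542/13 - 2003/639 = -372377/8307 ≈ -44.827)
y = 36 (y = ((4 + 2*(-3)**2) - 28)**2 = ((4 + 2*9) - 28)**2 = ((4 + 18) - 28)**2 = (22 - 28)**2 = (-6)**2 = 36)
(y - 759)/(-2953 + u) = (36 - 759)/(-2953 - 372377/8307) = -723/(-24902948/8307) = -723*(-8307/24902948) = 6005961/24902948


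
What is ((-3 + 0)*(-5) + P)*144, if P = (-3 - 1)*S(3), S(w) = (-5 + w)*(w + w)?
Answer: 9072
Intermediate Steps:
S(w) = 2*w*(-5 + w) (S(w) = (-5 + w)*(2*w) = 2*w*(-5 + w))
P = 48 (P = (-3 - 1)*(2*3*(-5 + 3)) = -8*3*(-2) = -4*(-12) = 48)
((-3 + 0)*(-5) + P)*144 = ((-3 + 0)*(-5) + 48)*144 = (-3*(-5) + 48)*144 = (15 + 48)*144 = 63*144 = 9072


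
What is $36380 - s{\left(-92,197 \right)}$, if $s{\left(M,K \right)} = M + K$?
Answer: $36275$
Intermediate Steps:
$s{\left(M,K \right)} = K + M$
$36380 - s{\left(-92,197 \right)} = 36380 - \left(197 - 92\right) = 36380 - 105 = 36275$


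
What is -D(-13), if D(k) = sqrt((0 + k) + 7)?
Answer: -I*sqrt(6) ≈ -2.4495*I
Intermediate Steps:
D(k) = sqrt(7 + k) (D(k) = sqrt(k + 7) = sqrt(7 + k))
-D(-13) = -sqrt(7 - 13) = -sqrt(-6) = -I*sqrt(6)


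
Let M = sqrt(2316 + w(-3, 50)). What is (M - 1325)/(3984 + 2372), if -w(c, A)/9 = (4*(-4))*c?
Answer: -1325/6356 + sqrt(471)/3178 ≈ -0.20164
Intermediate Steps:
w(c, A) = 144*c (w(c, A) = -9*4*(-4)*c = -(-144)*c = 144*c)
M = 2*sqrt(471) (M = sqrt(2316 + 144*(-3)) = sqrt(2316 - 432) = sqrt(1884) = 2*sqrt(471) ≈ 43.405)
(M - 1325)/(3984 + 2372) = (2*sqrt(471) - 1325)/(3984 + 2372) = (-1325 + 2*sqrt(471))/6356 = (-1325 + 2*sqrt(471))*(1/6356) = -1325/6356 + sqrt(471)/3178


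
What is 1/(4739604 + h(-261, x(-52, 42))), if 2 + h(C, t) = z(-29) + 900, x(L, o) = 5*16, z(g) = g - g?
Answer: 1/4740502 ≈ 2.1095e-7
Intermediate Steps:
z(g) = 0
x(L, o) = 80
h(C, t) = 898 (h(C, t) = -2 + (0 + 900) = -2 + 900 = 898)
1/(4739604 + h(-261, x(-52, 42))) = 1/(4739604 + 898) = 1/4740502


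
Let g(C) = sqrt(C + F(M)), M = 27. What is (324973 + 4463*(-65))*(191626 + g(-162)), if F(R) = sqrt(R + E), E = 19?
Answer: 6683531628 + 34878*sqrt(-162 + sqrt(46)) ≈ 6.6835e+9 + 4.3453e+5*I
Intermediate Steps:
F(R) = sqrt(19 + R) (F(R) = sqrt(R + 19) = sqrt(19 + R))
g(C) = sqrt(C + sqrt(46)) (g(C) = sqrt(C + sqrt(19 + 27)) = sqrt(C + sqrt(46)))
(324973 + 4463*(-65))*(191626 + g(-162)) = (324973 + 4463*(-65))*(191626 + sqrt(-162 + sqrt(46))) = (324973 - 290095)*(191626 + sqrt(-162 + sqrt(46))) = 34878*(191626 + sqrt(-162 + sqrt(46))) = 6683531628 + 34878*sqrt(-162 + sqrt(46))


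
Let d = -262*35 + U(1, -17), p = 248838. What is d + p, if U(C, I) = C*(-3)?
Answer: 239665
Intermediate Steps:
U(C, I) = -3*C
d = -9173 (d = -262*35 - 3*1 = -9170 - 3 = -9173)
d + p = -9173 + 248838 = 239665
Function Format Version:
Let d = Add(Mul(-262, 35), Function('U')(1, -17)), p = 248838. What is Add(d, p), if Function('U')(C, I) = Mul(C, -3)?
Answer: 239665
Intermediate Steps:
Function('U')(C, I) = Mul(-3, C)
d = -9173 (d = Add(Mul(-262, 35), Mul(-3, 1)) = Add(-9170, -3) = -9173)
Add(d, p) = Add(-9173, 248838) = 239665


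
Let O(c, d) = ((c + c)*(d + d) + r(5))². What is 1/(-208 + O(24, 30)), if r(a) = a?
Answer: 1/8323017 ≈ 1.2015e-7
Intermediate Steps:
O(c, d) = (5 + 4*c*d)² (O(c, d) = ((c + c)*(d + d) + 5)² = ((2*c)*(2*d) + 5)² = (4*c*d + 5)² = (5 + 4*c*d)²)
1/(-208 + O(24, 30)) = 1/(-208 + (5 + 4*24*30)²) = 1/(-208 + (5 + 2880)²) = 1/(-208 + 2885²) = 1/(-208 + 8323225) = 1/8323017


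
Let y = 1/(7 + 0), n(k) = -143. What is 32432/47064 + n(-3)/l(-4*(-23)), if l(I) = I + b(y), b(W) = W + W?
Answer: -3269999/3800418 ≈ -0.86043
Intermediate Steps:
y = ⅐ (y = 1/7 = ⅐ ≈ 0.14286)
b(W) = 2*W
l(I) = 2/7 + I (l(I) = I + 2*(⅐) = I + 2/7 = 2/7 + I)
32432/47064 + n(-3)/l(-4*(-23)) = 32432/47064 - 143/(2/7 - 4*(-23)) = 32432*(1/47064) - 143/(2/7 + 92) = 4054/5883 - 143/646/7 = 4054/5883 - 143*7/646 = 4054/5883 - 1001/646 = -3269999/3800418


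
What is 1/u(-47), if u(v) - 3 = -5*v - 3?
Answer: 1/235 ≈ 0.0042553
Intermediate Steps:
u(v) = -5*v (u(v) = 3 + (-5*v - 3) = 3 + (-3 - 5*v) = -5*v)
1/u(-47) = 1/(-5*(-47)) = 1/235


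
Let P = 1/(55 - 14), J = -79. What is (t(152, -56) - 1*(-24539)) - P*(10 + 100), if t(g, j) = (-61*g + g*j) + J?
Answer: 273606/41 ≈ 6673.3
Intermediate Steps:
t(g, j) = -79 - 61*g + g*j (t(g, j) = (-61*g + g*j) - 79 = -79 - 61*g + g*j)
P = 1/41 ≈ 0.024390
(t(152, -56) - 1*(-24539)) - P*(10 + 100) = ((-79 - 61*152 + 152*(-56)) - 1*(-24539)) - (10 + 100)/41 = ((-79 - 9272 - 8512) + 24539) - 110/41 = (-17863 + 24539) - 1*110/41 = 6676 - 110/41 = 273606/41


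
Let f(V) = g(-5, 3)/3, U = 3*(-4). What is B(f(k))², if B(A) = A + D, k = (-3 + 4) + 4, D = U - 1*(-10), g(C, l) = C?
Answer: 121/9 ≈ 13.444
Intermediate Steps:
U = -12
D = -2 (D = -12 - 1*(-10) = -12 + 10 = -2)
k = 5 (k = 1 + 4 = 5)
f(V) = -5/3
B(A) = -2 + A (B(A) = A - 2 = -2 + A)
B(f(k))² = (-2 - 5/3)² = (-11/3)² = 121/9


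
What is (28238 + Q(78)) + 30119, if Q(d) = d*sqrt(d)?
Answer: 58357 + 78*sqrt(78) ≈ 59046.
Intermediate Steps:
Q(d) = d**(3/2)
(28238 + Q(78)) + 30119 = (28238 + 78**(3/2)) + 30119 = (28238 + 78*sqrt(78)) + 30119 = 58357 + 78*sqrt(78)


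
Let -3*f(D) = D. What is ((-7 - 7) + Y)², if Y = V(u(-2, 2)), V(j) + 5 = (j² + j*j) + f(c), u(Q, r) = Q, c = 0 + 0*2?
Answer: 121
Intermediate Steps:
c = 0 (c = 0 + 0 = 0)
f(D) = -D/3
V(j) = -5 + 2*j² (V(j) = -5 + ((j² + j*j) - ⅓*0) = -5 + ((j² + j²) + 0) = -5 + (2*j² + 0) = -5 + 2*j²)
Y = 3 (Y = -5 + 2*(-2)² = -5 + 2*4 = -5 + 8 = 3)
((-7 - 7) + Y)² = ((-7 - 7) + 3)² = (-14 + 3)² = (-11)² = 121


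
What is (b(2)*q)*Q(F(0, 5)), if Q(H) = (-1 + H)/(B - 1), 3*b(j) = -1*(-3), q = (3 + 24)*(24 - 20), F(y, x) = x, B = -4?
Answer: -432/5 ≈ -86.400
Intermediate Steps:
q = 108 (q = 27*4 = 108)
b(j) = 1 (b(j) = (-1*(-3))/3 = (⅓)*3 = 1)
Q(H) = ⅕ - H/5 (Q(H) = (-1 + H)/(-4 - 1) = (-1 + H)/(-5) = (-1 + H)*(-⅕) = ⅕ - H/5)
(b(2)*q)*Q(F(0, 5)) = (1*108)*(⅕ - ⅕*5) = 108*(⅕ - 1) = 108*(-⅘) = -432/5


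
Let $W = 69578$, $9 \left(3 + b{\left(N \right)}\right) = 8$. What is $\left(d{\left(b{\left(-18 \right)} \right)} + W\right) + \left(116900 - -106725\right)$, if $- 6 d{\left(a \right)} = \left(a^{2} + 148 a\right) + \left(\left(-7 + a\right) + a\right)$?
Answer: $\frac{71261257}{243} \approx 2.9326 \cdot 10^{5}$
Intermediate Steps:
$b{\left(N \right)} = - \frac{19}{9}$ ($b{\left(N \right)} = -3 + \frac{1}{9} \cdot 8 = -3 + \frac{8}{9} = - \frac{19}{9}$)
$d{\left(a \right)} = \frac{7}{6} - 25 a - \frac{a^{2}}{6}$ ($d{\left(a \right)} = - \frac{\left(a^{2} + 148 a\right) + \left(\left(-7 + a\right) + a\right)}{6} = - \frac{\left(a^{2} + 148 a\right) + \left(-7 + 2 a\right)}{6} = - \frac{-7 + a^{2} + 150 a}{6} = \frac{7}{6} - 25 a - \frac{a^{2}}{6}$)
$\left(d{\left(b{\left(-18 \right)} \right)} + W\right) + \left(116900 - -106725\right) = \left(\left(\frac{7}{6} - - \frac{475}{9} - \frac{\left(- \frac{19}{9}\right)^{2}}{6}\right) + 69578\right) + \left(116900 - -106725\right) = \left(\left(\frac{7}{6} + \frac{475}{9} - \frac{361}{486}\right) + 69578\right) + \left(116900 + 106725\right) = \left(\left(\frac{7}{6} + \frac{475}{9} - \frac{361}{486}\right) + 69578\right) + 223625 = \left(\frac{12928}{243} + 69578\right) + 223625 = \frac{16920382}{243} + 223625 = \frac{71261257}{243}$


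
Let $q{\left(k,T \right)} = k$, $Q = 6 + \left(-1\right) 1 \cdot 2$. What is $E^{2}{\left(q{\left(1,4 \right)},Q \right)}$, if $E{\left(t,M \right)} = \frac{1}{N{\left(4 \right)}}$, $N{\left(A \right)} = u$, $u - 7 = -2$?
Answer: $\frac{1}{25} \approx 0.04$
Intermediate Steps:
$u = 5$ ($u = 7 - 2 = 5$)
$N{\left(A \right)} = 5$
$Q = 4$ ($Q = 6 - 2 = 4$)
$E{\left(t,M \right)} = \frac{1}{5}$
$E^{2}{\left(q{\left(1,4 \right)},Q \right)} = \left(\frac{1}{5}\right)^{2} = \frac{1}{25}$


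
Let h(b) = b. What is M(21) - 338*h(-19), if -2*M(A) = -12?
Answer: 6428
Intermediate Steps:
M(A) = 6 (M(A) = -1/2*(-12) = 6)
M(21) - 338*h(-19) = 6 - 338*(-19) = 6 + 6422 = 6428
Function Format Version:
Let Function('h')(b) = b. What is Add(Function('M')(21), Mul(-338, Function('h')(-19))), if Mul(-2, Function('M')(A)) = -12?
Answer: 6428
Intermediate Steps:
Function('M')(A) = 6 (Function('M')(A) = Mul(Rational(-1, 2), -12) = 6)
Add(Function('M')(21), Mul(-338, Function('h')(-19))) = Add(6, Mul(-338, -19)) = Add(6, 6422) = 6428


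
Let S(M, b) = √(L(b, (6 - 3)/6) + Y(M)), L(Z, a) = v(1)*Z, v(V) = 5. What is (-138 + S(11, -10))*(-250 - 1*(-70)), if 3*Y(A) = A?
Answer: 24840 - 60*I*√417 ≈ 24840.0 - 1225.2*I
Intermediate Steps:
Y(A) = A/3
L(Z, a) = 5*Z
S(M, b) = √(5*b + M/3)
(-138 + S(11, -10))*(-250 - 1*(-70)) = (-138 + √(3*11 + 45*(-10))/3)*(-250 - 1*(-70)) = (-138 + √(33 - 450)/3)*(-250 + 70) = (-138 + √(-417)/3)*(-180) = (-138 + (I*√417)/3)*(-180) = (-138 + I*√417/3)*(-180) = 24840 - 60*I*√417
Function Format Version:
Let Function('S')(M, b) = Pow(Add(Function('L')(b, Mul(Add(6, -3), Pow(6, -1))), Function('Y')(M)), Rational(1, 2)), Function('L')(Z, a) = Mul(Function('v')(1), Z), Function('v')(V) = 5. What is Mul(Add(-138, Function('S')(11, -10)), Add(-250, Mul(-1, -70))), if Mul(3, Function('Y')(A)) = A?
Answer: Add(24840, Mul(-60, I, Pow(417, Rational(1, 2)))) ≈ Add(24840., Mul(-1225.2, I))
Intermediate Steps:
Function('Y')(A) = Mul(Rational(1, 3), A)
Function('L')(Z, a) = Mul(5, Z)
Function('S')(M, b) = Pow(Add(Mul(5, b), Mul(Rational(1, 3), M)), Rational(1, 2))
Mul(Add(-138, Function('S')(11, -10)), Add(-250, Mul(-1, -70))) = Mul(Add(-138, Mul(Rational(1, 3), Pow(Add(Mul(3, 11), Mul(45, -10)), Rational(1, 2)))), Add(-250, Mul(-1, -70))) = Mul(Add(-138, Mul(Rational(1, 3), Pow(Add(33, -450), Rational(1, 2)))), Add(-250, 70)) = Mul(Add(-138, Mul(Rational(1, 3), Pow(-417, Rational(1, 2)))), -180) = Mul(Add(-138, Mul(Rational(1, 3), Mul(I, Pow(417, Rational(1, 2))))), -180) = Mul(Add(-138, Mul(Rational(1, 3), I, Pow(417, Rational(1, 2)))), -180) = Add(24840, Mul(-60, I, Pow(417, Rational(1, 2))))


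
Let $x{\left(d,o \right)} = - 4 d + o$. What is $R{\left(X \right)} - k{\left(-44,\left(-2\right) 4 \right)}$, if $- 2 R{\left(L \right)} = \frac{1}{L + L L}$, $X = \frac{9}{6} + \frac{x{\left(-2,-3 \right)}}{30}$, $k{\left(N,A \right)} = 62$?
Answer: $- \frac{4969}{80} \approx -62.112$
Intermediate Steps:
$x{\left(d,o \right)} = o - 4 d$
$X = \frac{5}{3}$ ($X = \frac{9}{6} + \frac{-3 - -8}{30} = 9 \cdot \frac{1}{6} + \left(-3 + 8\right) \frac{1}{30} = \frac{3}{2} + 5 \cdot \frac{1}{30} = \frac{3}{2} + \frac{1}{6} = \frac{5}{3} \approx 1.6667$)
$R{\left(L \right)} = - \frac{1}{2 \left(L + L^{2}\right)}$ ($R{\left(L \right)} = - \frac{1}{2 \left(L + L L\right)} = - \frac{1}{2 \left(L + L^{2}\right)}$)
$R{\left(X \right)} - k{\left(-44,\left(-2\right) 4 \right)} = - \frac{1}{2 \cdot \frac{5}{3} \left(1 + \frac{5}{3}\right)} - 62 = \left(- \frac{1}{2}\right) \frac{3}{5} \frac{1}{\frac{8}{3}} - 62 = \left(- \frac{1}{2}\right) \frac{3}{5} \cdot \frac{3}{8} - 62 = - \frac{9}{80} - 62 = - \frac{4969}{80}$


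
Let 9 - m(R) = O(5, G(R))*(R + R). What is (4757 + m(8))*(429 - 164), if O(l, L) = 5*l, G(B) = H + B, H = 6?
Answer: 1156990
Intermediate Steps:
G(B) = 6 + B
m(R) = 9 - 50*R (m(R) = 9 - 5*5*(R + R) = 9 - 25*2*R = 9 - 50*R)
(4757 + m(8))*(429 - 164) = (4757 + (9 - 50*8))*(429 - 164) = (4757 + (9 - 400))*265 = (4757 - 391)*265 = 4366*265 = 1156990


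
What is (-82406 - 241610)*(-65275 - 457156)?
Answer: 169276002896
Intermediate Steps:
(-82406 - 241610)*(-65275 - 457156) = -324016*(-522431) = 169276002896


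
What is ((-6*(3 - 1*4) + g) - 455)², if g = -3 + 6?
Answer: 198916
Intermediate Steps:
g = 3
((-6*(3 - 1*4) + g) - 455)² = ((-6*(3 - 1*4) + 3) - 455)² = ((-6*(3 - 4) + 3) - 455)² = ((-6*(-1) + 3) - 455)² = ((6 + 3) - 455)² = (9 - 455)² = (-446)² = 198916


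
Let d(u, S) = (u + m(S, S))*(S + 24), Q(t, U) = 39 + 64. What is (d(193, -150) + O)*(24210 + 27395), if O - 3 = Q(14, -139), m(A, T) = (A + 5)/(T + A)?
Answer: -2505206009/2 ≈ -1.2526e+9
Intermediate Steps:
m(A, T) = (5 + A)/(A + T)
Q(t, U) = 103
O = 106 (O = 3 + 103 = 106)
d(u, S) = (24 + S)*(u + (5 + S)/(2*S)) (d(u, S) = (u + (5 + S)/(S + S))*(S + 24) = (u + (5 + S)/((2*S)))*(24 + S) = (u + (1/(2*S))*(5 + S))*(24 + S) = (u + (5 + S)/(2*S))*(24 + S) = (24 + S)*(u + (5 + S)/(2*S)))
(d(193, -150) + O)*(24210 + 27395) = ((29/2 + (1/2)*(-150) + 24*193 + 60/(-150) - 150*193) + 106)*(24210 + 27395) = ((29/2 - 75 + 4632 + 60*(-1/150) - 28950) + 106)*51605 = ((29/2 - 75 + 4632 - 2/5 - 28950) + 106)*51605 = (-243789/10 + 106)*51605 = -242729/10*51605 = -2505206009/2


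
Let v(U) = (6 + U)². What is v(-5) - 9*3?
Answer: -26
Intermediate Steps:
v(-5) - 9*3 = (6 - 5)² - 9*3 = 1² - 27 = 1 - 27 = -26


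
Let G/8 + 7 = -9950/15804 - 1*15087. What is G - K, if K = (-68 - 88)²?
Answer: -573262588/3951 ≈ -1.4509e+5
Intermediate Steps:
K = 24336 (K = (-156)² = 24336)
G = -477111052/3951 (G = -56 + 8*(-9950/15804 - 1*15087) = -56 + 8*(-9950*1/15804 - 15087) = -56 + 8*(-4975/7902 - 15087) = -56 + 8*(-119222449/7902) = -56 - 476889796/3951 = -477111052/3951 ≈ -1.2076e+5)
G - K = -477111052/3951 - 1*24336 = -477111052/3951 - 24336 = -573262588/3951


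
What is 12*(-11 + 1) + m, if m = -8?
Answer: -128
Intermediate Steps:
12*(-11 + 1) + m = 12*(-11 + 1) - 8 = 12*(-10) - 8 = -120 - 8 = -128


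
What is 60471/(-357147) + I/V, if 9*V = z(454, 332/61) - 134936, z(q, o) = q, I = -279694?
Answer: 49494144230/2668324603 ≈ 18.549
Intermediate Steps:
V = -134482/9 (V = (454 - 134936)/9 = (⅑)*(-134482) = -134482/9 ≈ -14942.)
60471/(-357147) + I/V = 60471/(-357147) - 279694/(-134482/9) = 60471*(-1/357147) - 279694*(-9/134482) = -6719/39683 + 1258623/67241 = 49494144230/2668324603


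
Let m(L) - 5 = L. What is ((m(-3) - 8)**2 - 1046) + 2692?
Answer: 1682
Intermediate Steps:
m(L) = 5 + L
((m(-3) - 8)**2 - 1046) + 2692 = (((5 - 3) - 8)**2 - 1046) + 2692 = ((2 - 8)**2 - 1046) + 2692 = ((-6)**2 - 1046) + 2692 = (36 - 1046) + 2692 = -1010 + 2692 = 1682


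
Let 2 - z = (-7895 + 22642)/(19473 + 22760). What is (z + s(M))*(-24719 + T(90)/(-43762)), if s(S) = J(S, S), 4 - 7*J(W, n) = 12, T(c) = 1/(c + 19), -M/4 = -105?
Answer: -17706586525215807/1410177016598 ≈ -12556.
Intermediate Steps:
M = 420 (M = -4*(-105) = 420)
T(c) = 1/(19 + c)
J(W, n) = -8/7 (J(W, n) = 4/7 - 1/7*12 = 4/7 - 12/7 = -8/7)
z = 69719/42233 (z = 2 - (-7895 + 22642)/(19473 + 22760) = 2 - 14747/42233 = 69719/42233 ≈ 1.6508)
s(S) = -8/7
(z + s(M))*(-24719 + T(90)/(-43762)) = (69719/42233 - 8/7)*(-24719 + 1/((19 + 90)*(-43762))) = 150169*(-24719 - 1/43762/109)/295631 = 150169*(-24719 + (1/109)*(-1/43762))/295631 = 150169*(-24719 - 1/4770058)/295631 = (150169/295631)*(-117911063703/4770058) = -17706586525215807/1410177016598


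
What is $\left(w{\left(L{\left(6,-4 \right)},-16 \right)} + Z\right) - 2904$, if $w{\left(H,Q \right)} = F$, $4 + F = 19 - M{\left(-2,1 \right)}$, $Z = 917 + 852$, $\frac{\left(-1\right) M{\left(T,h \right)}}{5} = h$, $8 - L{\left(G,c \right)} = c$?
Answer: $-1115$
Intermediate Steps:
$L{\left(G,c \right)} = 8 - c$
$M{\left(T,h \right)} = - 5 h$
$Z = 1769$
$F = 20$ ($F = -4 + \left(19 - \left(-5\right) 1\right) = -4 + \left(19 - -5\right) = -4 + \left(19 + 5\right) = -4 + 24 = 20$)
$w{\left(H,Q \right)} = 20$
$\left(w{\left(L{\left(6,-4 \right)},-16 \right)} + Z\right) - 2904 = \left(20 + 1769\right) - 2904 = 1789 - 2904 = -1115$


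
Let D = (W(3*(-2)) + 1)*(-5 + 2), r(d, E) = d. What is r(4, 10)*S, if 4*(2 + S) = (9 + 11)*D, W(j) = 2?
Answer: -188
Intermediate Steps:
D = -9 (D = (2 + 1)*(-5 + 2) = 3*(-3) = -9)
S = -47 (S = -2 + ((9 + 11)*(-9))/4 = -2 + (20*(-9))/4 = -2 + (¼)*(-180) = -2 - 45 = -47)
r(4, 10)*S = 4*(-47) = -188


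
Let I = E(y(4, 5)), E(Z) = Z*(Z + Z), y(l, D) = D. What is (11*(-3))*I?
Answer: -1650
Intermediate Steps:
E(Z) = 2*Z**2 (E(Z) = Z*(2*Z) = 2*Z**2)
I = 50 (I = 2*5**2 = 2*25 = 50)
(11*(-3))*I = (11*(-3))*50 = -33*50 = -1650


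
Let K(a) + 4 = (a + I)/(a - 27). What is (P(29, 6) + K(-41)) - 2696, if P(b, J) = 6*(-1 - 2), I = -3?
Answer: -46195/17 ≈ -2717.4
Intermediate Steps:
K(a) = -4 + (-3 + a)/(-27 + a) (K(a) = -4 + (a - 3)/(a - 27) = -4 + (-3 + a)/(-27 + a))
P(b, J) = -18 (P(b, J) = 6*(-3) = -18)
(P(29, 6) + K(-41)) - 2696 = (-18 + 3*(35 - 1*(-41))/(-27 - 41)) - 2696 = (-18 + 3*(35 + 41)/(-68)) - 2696 = (-18 + 3*(-1/68)*76) - 2696 = (-18 - 57/17) - 2696 = -363/17 - 2696 = -46195/17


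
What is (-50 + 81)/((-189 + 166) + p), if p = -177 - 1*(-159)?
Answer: -31/41 ≈ -0.75610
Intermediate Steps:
p = -18 (p = -177 + 159 = -18)
(-50 + 81)/((-189 + 166) + p) = (-50 + 81)/((-189 + 166) - 18) = 31/(-23 - 18) = 31/(-41) = 31*(-1/41) = -31/41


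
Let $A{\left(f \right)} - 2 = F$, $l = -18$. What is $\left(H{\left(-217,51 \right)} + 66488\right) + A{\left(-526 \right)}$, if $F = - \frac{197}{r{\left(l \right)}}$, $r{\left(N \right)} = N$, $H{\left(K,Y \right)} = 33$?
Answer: $\frac{1197611}{18} \approx 66534.0$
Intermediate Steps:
$F = \frac{197}{18}$ ($F = - \frac{197}{-18} = \left(-197\right) \left(- \frac{1}{18}\right) = \frac{197}{18} \approx 10.944$)
$A{\left(f \right)} = \frac{233}{18}$ ($A{\left(f \right)} = 2 + \frac{197}{18} = \frac{233}{18}$)
$\left(H{\left(-217,51 \right)} + 66488\right) + A{\left(-526 \right)} = \left(33 + 66488\right) + \frac{233}{18} = 66521 + \frac{233}{18} = \frac{1197611}{18}$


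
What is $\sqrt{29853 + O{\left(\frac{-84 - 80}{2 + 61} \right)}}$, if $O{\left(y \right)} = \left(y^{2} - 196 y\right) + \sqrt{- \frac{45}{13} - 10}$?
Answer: $\frac{\sqrt{20371010725 + 257985 i \sqrt{91}}}{819} \approx 174.27 + 0.010527 i$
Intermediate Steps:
$O{\left(y \right)} = y^{2} - 196 y + \frac{5 i \sqrt{91}}{13}$ ($O{\left(y \right)} = \left(y^{2} - 196 y\right) + \sqrt{\left(-45\right) \frac{1}{13} - 10} = \left(y^{2} - 196 y\right) + \sqrt{- \frac{45}{13} - 10} = \left(y^{2} - 196 y\right) + \sqrt{- \frac{175}{13}} = \left(y^{2} - 196 y\right) + \frac{5 i \sqrt{91}}{13} = y^{2} - 196 y + \frac{5 i \sqrt{91}}{13}$)
$\sqrt{29853 + O{\left(\frac{-84 - 80}{2 + 61} \right)}} = \sqrt{29853 + \left(\left(\frac{-84 - 80}{2 + 61}\right)^{2} - 196 \frac{-84 - 80}{2 + 61} + \frac{5 i \sqrt{91}}{13}\right)} = \sqrt{29853 + \left(\left(- \frac{164}{63}\right)^{2} - 196 \left(- \frac{164}{63}\right) + \frac{5 i \sqrt{91}}{13}\right)} = \sqrt{29853 + \left(\left(\left(-164\right) \frac{1}{63}\right)^{2} - 196 \left(\left(-164\right) \frac{1}{63}\right) + \frac{5 i \sqrt{91}}{13}\right)} = \sqrt{29853 + \left(\left(- \frac{164}{63}\right)^{2} - - \frac{4592}{9} + \frac{5 i \sqrt{91}}{13}\right)} = \sqrt{29853 + \left(\frac{26896}{3969} + \frac{4592}{9} + \frac{5 i \sqrt{91}}{13}\right)} = \sqrt{29853 + \left(\frac{2051968}{3969} + \frac{5 i \sqrt{91}}{13}\right)} = \sqrt{\frac{120538525}{3969} + \frac{5 i \sqrt{91}}{13}}$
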